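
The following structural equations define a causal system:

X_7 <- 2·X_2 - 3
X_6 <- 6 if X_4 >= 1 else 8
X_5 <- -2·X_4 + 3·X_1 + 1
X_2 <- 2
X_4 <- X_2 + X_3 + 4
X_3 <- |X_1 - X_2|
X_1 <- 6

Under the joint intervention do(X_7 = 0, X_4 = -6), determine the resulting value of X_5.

Under do(X_7 = 0, X_4 = -6), each intervened variable's structural equation is replaced by its fixed value.
X_5 = -2·X_4 + 3·X_1 + 1  [with X_4=-6, X_1=6]  = 31

31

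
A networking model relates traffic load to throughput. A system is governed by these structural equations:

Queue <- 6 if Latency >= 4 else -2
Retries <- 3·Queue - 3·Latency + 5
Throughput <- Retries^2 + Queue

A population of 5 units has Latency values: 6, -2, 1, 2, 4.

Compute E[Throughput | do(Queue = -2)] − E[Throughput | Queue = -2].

do(Queue=-2) breaks Queue's dependence on Latency. With Queue=-2 fixed, Throughput across the units is 359, 23, 14, 47, 167, mean 122.
Conditioning on Queue=-2 selects the 3 unit(s) with Latency ∈ {-2, 1, 2}. Their Throughput values: 23, 14, 47. Mean = 28.
Difference = 122 − 28 = 94.

94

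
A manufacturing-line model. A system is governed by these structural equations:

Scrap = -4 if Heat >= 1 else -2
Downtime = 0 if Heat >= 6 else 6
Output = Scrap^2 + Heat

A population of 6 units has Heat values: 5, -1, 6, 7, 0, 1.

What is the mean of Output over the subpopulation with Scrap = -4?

Conditioning on Scrap=-4 selects the 4 unit(s) with Heat ∈ {5, 6, 7, 1}. Their Output values: 21, 22, 23, 17. Mean = 20.75.

20.75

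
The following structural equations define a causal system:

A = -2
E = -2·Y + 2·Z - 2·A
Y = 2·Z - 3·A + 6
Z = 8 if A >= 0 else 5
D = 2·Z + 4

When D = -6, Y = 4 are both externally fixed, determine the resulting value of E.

Under do(D = -6, Y = 4), each intervened variable's structural equation is replaced by its fixed value.
Z = 8 if A >= 0 else 5  [with A=-2]  = 5
E = -2·Y + 2·Z - 2·A  [with Y=4, Z=5, A=-2]  = 6

6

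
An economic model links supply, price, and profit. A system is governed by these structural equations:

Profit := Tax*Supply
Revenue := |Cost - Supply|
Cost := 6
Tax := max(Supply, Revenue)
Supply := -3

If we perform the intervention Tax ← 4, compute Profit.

-12

Intervening sets Tax = 4 and removes its equation (Tax := max(Supply, Revenue)).
Profit = Tax*Supply  [with Tax=4, Supply=-3]  = -12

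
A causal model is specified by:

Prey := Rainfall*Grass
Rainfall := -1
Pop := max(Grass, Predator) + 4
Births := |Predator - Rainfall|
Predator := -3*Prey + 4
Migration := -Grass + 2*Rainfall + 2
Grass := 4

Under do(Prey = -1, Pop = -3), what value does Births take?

Setting Prey = -1, Pop = -3 by intervention discards those variables' equations.
Predator = -3*Prey + 4  [with Prey=-1]  = 7
Births = |Predator - Rainfall|  [with Predator=7, Rainfall=-1]  = 8

8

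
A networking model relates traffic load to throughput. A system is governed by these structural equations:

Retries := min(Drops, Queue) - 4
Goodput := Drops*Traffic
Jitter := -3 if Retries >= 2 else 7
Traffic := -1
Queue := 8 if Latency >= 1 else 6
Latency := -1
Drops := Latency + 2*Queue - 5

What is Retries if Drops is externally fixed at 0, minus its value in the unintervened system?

-6

Intervening sets Drops = 0 and removes its equation (Drops := Latency + 2*Queue - 5).
Queue = 8 if Latency >= 1 else 6  [with Latency=-1]  = 6
Retries = min(Drops, Queue) - 4  [with Drops=0, Queue=6]  = -4
Without intervention: Queue = 8 if Latency >= 1 else 6  [with Latency=-1]  = 6; Drops = Latency + 2*Queue - 5  [with Latency=-1, Queue=6]  = 6; Retries = min(Drops, Queue) - 4  [with Drops=6, Queue=6]  = 2.
Change = -4 − 2 = -6.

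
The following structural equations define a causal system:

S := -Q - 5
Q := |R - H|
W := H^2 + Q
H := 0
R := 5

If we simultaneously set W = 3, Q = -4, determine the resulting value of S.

The joint intervention fixes W = 3, Q = -4, removing each variable's own equation.
S = -Q - 5  [with Q=-4]  = -1

-1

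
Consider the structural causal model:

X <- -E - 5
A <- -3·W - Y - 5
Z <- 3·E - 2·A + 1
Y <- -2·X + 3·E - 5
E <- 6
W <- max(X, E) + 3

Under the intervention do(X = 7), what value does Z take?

Under do(X=7), the mechanism X <- -E - 5 is discarded; X is fixed at 7.
Y = -2·X + 3·E - 5  [with X=7, E=6]  = -1
W = max(X, E) + 3  [with X=7, E=6]  = 10
A = -3·W - Y - 5  [with W=10, Y=-1]  = -34
Z = 3·E - 2·A + 1  [with E=6, A=-34]  = 87

87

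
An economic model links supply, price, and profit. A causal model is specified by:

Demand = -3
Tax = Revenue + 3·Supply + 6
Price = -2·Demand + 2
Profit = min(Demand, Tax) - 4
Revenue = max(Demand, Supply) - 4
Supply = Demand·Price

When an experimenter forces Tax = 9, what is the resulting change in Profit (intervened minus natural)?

70

The intervention breaks the incoming arrows to Tax: Tax = Revenue + 3·Supply + 6 no longer applies, and Tax = 9.
Profit = min(Demand, Tax) - 4  [with Demand=-3, Tax=9]  = -7
Without intervention: Price = -2·Demand + 2  [with Demand=-3]  = 8; Supply = Demand·Price  [with Demand=-3, Price=8]  = -24; Revenue = max(Demand, Supply) - 4  [with Demand=-3, Supply=-24]  = -7; Tax = Revenue + 3·Supply + 6  [with Revenue=-7, Supply=-24]  = -73; Profit = min(Demand, Tax) - 4  [with Demand=-3, Tax=-73]  = -77.
Change = -7 − (-77) = 70.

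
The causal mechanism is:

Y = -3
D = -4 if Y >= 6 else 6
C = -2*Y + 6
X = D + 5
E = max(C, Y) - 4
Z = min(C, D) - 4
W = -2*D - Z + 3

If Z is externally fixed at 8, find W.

-17

Intervening sets Z = 8 and removes its equation (Z = min(C, D) - 4).
D = -4 if Y >= 6 else 6  [with Y=-3]  = 6
W = -2*D - Z + 3  [with D=6, Z=8]  = -17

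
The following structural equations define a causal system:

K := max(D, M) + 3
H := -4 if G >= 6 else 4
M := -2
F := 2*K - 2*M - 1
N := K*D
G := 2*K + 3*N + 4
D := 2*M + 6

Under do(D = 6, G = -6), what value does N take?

The joint intervention fixes D = 6, G = -6, removing each variable's own equation.
K = max(D, M) + 3  [with D=6, M=-2]  = 9
N = K*D  [with K=9, D=6]  = 54

54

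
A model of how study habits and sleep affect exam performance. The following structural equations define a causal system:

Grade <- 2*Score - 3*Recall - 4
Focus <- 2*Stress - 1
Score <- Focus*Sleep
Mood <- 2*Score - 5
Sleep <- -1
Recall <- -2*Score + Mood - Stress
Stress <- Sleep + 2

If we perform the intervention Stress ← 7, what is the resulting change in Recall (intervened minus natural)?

Under do(Stress=7), the mechanism Stress <- Sleep + 2 is discarded; Stress is fixed at 7.
Focus = 2*Stress - 1  [with Stress=7]  = 13
Score = Focus*Sleep  [with Focus=13, Sleep=-1]  = -13
Mood = 2*Score - 5  [with Score=-13]  = -31
Recall = -2*Score + Mood - Stress  [with Score=-13, Mood=-31, Stress=7]  = -12
Without intervention: Stress = Sleep + 2  [with Sleep=-1]  = 1; Focus = 2*Stress - 1  [with Stress=1]  = 1; Score = Focus*Sleep  [with Focus=1, Sleep=-1]  = -1; Mood = 2*Score - 5  [with Score=-1]  = -7; Recall = -2*Score + Mood - Stress  [with Score=-1, Mood=-7, Stress=1]  = -6.
Change = -12 − (-6) = -6.

-6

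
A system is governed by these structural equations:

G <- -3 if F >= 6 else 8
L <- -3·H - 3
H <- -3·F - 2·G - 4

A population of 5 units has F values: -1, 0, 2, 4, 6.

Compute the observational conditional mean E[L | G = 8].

68.25

E[L|G=8] averages over only the 4 units with G=8 (F = -1, 0, 2, 4): L = 48, 57, 75, 93, mean 68.25.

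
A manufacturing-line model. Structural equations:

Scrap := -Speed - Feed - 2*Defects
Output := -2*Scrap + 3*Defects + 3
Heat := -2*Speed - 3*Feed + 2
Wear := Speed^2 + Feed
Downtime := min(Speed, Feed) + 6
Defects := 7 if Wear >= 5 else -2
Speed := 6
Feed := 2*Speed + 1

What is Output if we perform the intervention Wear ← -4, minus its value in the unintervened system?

-63

The intervention breaks the incoming arrows to Wear: Wear := Speed^2 + Feed no longer applies, and Wear = -4.
Feed = 2*Speed + 1  [with Speed=6]  = 13
Defects = 7 if Wear >= 5 else -2  [with Wear=-4]  = -2
Scrap = -Speed - Feed - 2*Defects  [with Speed=6, Feed=13, Defects=-2]  = -15
Output = -2*Scrap + 3*Defects + 3  [with Scrap=-15, Defects=-2]  = 27
Without intervention: Feed = 2*Speed + 1  [with Speed=6]  = 13; Wear = Speed^2 + Feed  [with Speed=6, Feed=13]  = 49; Defects = 7 if Wear >= 5 else -2  [with Wear=49]  = 7; Scrap = -Speed - Feed - 2*Defects  [with Speed=6, Feed=13, Defects=7]  = -33; Output = -2*Scrap + 3*Defects + 3  [with Scrap=-33, Defects=7]  = 90.
Change = 27 − 90 = -63.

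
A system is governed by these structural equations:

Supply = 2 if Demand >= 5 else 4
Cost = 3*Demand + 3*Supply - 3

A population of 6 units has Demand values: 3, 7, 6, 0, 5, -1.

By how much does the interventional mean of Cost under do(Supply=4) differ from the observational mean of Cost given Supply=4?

8

Every unit gets Supply=4 under the intervention. Cost values become 18, 30, 27, 9, 24, 6; E[Cost|do(Supply=4)] = 19.
Observing Supply=4 restricts to units where Supply's equation naturally yields 4: Demand ∈ {3, 0, -1}. In that subpopulation Cost = 18, 9, 6, mean 11.
Difference = 19 − 11 = 8.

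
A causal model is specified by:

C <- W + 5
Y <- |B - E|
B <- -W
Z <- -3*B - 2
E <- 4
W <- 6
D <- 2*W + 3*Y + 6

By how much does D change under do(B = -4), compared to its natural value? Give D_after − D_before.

The intervention breaks the incoming arrows to B: B <- -W no longer applies, and B = -4.
Y = |B - E|  [with B=-4, E=4]  = 8
D = 2*W + 3*Y + 6  [with W=6, Y=8]  = 42
Without intervention: B = -W  [with W=6]  = -6; Y = |B - E|  [with B=-6, E=4]  = 10; D = 2*W + 3*Y + 6  [with W=6, Y=10]  = 48.
Change = 42 − 48 = -6.

-6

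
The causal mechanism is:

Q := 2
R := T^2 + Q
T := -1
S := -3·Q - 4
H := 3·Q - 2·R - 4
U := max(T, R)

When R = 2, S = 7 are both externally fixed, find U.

2

The joint intervention fixes R = 2, S = 7, removing each variable's own equation.
U = max(T, R)  [with T=-1, R=2]  = 2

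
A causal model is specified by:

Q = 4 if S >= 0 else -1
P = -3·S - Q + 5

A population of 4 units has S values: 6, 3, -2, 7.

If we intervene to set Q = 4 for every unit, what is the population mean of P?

do(Q=4) breaks Q's dependence on S. With Q=4 fixed, P across the units is -17, -8, 7, -20, mean -9.5.

-9.5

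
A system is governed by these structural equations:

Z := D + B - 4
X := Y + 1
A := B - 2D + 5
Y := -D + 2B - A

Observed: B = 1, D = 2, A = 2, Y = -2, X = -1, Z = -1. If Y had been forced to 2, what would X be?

Intervening sets Y = 2 and removes its equation (Y := -D + 2B - A).
X = Y + 1  [with Y=2]  = 3

3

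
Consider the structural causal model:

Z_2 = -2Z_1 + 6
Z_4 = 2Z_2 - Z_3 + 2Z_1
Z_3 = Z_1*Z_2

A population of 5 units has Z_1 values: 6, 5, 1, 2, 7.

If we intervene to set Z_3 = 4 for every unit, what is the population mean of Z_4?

-0.4

The intervention sets Z_3=4 in all 5 units regardless of Z_1. Recomputing Z_4 per unit gives -4, -2, 6, 4, -6; average -0.4.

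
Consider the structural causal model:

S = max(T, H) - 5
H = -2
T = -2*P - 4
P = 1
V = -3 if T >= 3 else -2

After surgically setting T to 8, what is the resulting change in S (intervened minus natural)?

10

do(T=8) replaces the equation T = -2*P - 4 with the constant T = 8.
S = max(T, H) - 5  [with T=8, H=-2]  = 3
Without intervention: T = -2*P - 4  [with P=1]  = -6; S = max(T, H) - 5  [with T=-6, H=-2]  = -7.
Change = 3 − (-7) = 10.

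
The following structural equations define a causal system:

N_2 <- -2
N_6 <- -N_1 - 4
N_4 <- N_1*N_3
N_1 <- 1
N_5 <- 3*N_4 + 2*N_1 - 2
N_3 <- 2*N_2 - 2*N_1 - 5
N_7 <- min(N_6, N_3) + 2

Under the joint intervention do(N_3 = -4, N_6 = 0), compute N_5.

The joint intervention fixes N_3 = -4, N_6 = 0, removing each variable's own equation.
N_4 = N_1*N_3  [with N_1=1, N_3=-4]  = -4
N_5 = 3*N_4 + 2*N_1 - 2  [with N_4=-4, N_1=1]  = -12

-12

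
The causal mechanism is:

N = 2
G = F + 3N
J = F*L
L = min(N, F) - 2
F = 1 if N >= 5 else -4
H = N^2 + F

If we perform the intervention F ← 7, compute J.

0

do(F=7) replaces the equation F = 1 if N >= 5 else -4 with the constant F = 7.
L = min(N, F) - 2  [with N=2, F=7]  = 0
J = F*L  [with F=7, L=0]  = 0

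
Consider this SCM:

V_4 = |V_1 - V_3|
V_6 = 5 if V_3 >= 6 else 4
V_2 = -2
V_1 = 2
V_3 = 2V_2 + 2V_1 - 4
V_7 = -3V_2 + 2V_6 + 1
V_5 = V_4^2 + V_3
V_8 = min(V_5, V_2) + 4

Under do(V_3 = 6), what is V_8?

The intervention breaks the incoming arrows to V_3: V_3 = 2V_2 + 2V_1 - 4 no longer applies, and V_3 = 6.
V_4 = |V_1 - V_3|  [with V_1=2, V_3=6]  = 4
V_5 = V_4^2 + V_3  [with V_4=4, V_3=6]  = 22
V_8 = min(V_5, V_2) + 4  [with V_5=22, V_2=-2]  = 2

2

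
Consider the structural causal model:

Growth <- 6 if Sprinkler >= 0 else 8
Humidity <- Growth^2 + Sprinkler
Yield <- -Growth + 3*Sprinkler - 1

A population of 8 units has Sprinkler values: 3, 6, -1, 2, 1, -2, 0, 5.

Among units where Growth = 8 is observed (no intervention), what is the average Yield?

Observing Growth=8 restricts to units where Growth's equation naturally yields 8: Sprinkler ∈ {-1, -2}. In that subpopulation Yield = -12, -15, mean -13.5.

-13.5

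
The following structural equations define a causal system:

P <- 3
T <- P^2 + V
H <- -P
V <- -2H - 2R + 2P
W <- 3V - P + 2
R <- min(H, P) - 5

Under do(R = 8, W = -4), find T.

Setting R = 8, W = -4 by intervention discards those variables' equations.
H = -P  [with P=3]  = -3
V = -2H - 2R + 2P  [with H=-3, R=8, P=3]  = -4
T = P^2 + V  [with P=3, V=-4]  = 5

5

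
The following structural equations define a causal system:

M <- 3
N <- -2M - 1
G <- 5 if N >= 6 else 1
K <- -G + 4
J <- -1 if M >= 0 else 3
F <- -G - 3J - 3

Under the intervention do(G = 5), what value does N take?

-7

Under do(G=5), the mechanism G <- 5 if N >= 6 else 1 is discarded; G is fixed at 5.
Since N is not a descendant of the intervened variable, it is unaffected.
N = -2M - 1  [with M=3]  = -7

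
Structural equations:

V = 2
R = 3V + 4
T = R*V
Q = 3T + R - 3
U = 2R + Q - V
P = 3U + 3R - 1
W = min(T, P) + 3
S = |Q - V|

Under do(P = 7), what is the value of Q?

67

do(P=7) replaces the equation P = 3U + 3R - 1 with the constant P = 7.
No directed path runs from P to Q, so Q keeps its natural value.
R = 3V + 4  [with V=2]  = 10
T = R*V  [with R=10, V=2]  = 20
Q = 3T + R - 3  [with T=20, R=10]  = 67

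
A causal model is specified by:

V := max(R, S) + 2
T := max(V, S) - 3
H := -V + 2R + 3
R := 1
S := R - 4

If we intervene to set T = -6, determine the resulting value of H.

The intervention breaks the incoming arrows to T: T := max(V, S) - 3 no longer applies, and T = -6.
Since H is not a descendant of the intervened variable, it is unaffected.
S = R - 4  [with R=1]  = -3
V = max(R, S) + 2  [with R=1, S=-3]  = 3
H = -V + 2R + 3  [with V=3, R=1]  = 2

2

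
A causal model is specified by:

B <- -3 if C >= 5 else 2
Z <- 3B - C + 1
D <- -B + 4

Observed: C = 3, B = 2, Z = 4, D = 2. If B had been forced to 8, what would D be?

Under do(B=8), the mechanism B <- -3 if C >= 5 else 2 is discarded; B is fixed at 8.
D = -B + 4  [with B=8]  = -4

-4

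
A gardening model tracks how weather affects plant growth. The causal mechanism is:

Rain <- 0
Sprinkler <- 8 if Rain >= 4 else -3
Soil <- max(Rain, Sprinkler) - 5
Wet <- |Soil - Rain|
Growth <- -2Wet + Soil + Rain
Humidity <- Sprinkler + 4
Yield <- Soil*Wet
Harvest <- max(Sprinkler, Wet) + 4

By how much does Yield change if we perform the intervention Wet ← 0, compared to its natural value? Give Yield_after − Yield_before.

The intervention breaks the incoming arrows to Wet: Wet <- |Soil - Rain| no longer applies, and Wet = 0.
Sprinkler = 8 if Rain >= 4 else -3  [with Rain=0]  = -3
Soil = max(Rain, Sprinkler) - 5  [with Rain=0, Sprinkler=-3]  = -5
Yield = Soil*Wet  [with Soil=-5, Wet=0]  = 0
Without intervention: Sprinkler = 8 if Rain >= 4 else -3  [with Rain=0]  = -3; Soil = max(Rain, Sprinkler) - 5  [with Rain=0, Sprinkler=-3]  = -5; Wet = |Soil - Rain|  [with Soil=-5, Rain=0]  = 5; Yield = Soil*Wet  [with Soil=-5, Wet=5]  = -25.
Change = 0 − (-25) = 25.

25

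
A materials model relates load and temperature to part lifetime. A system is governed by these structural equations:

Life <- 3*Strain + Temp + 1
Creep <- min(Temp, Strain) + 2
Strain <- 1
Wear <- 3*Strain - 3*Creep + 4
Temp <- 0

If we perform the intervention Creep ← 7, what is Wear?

-14

The intervention breaks the incoming arrows to Creep: Creep <- min(Temp, Strain) + 2 no longer applies, and Creep = 7.
Wear = 3*Strain - 3*Creep + 4  [with Strain=1, Creep=7]  = -14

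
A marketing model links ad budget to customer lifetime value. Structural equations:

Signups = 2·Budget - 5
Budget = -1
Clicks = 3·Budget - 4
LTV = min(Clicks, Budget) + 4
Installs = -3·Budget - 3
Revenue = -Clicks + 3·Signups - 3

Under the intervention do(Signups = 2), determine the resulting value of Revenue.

10

Intervening sets Signups = 2 and removes its equation (Signups = 2·Budget - 5).
Clicks = 3·Budget - 4  [with Budget=-1]  = -7
Revenue = -Clicks + 3·Signups - 3  [with Clicks=-7, Signups=2]  = 10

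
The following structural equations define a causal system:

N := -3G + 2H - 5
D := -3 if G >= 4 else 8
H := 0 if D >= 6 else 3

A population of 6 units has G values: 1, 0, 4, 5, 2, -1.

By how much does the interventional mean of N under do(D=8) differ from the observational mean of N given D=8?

-4

Every unit gets D=8 under the intervention. N values become -8, -5, -17, -20, -11, -2; E[N|do(D=8)] = -10.5.
Observing D=8 restricts to units where D's equation naturally yields 8: G ∈ {1, 0, 2, -1}. In that subpopulation N = -8, -5, -11, -2, mean -6.5.
Difference = -10.5 − (-6.5) = -4.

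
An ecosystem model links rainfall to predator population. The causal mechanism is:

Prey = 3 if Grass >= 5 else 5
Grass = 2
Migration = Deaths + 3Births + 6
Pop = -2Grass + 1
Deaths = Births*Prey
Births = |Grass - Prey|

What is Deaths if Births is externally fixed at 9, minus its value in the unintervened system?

The intervention breaks the incoming arrows to Births: Births = |Grass - Prey| no longer applies, and Births = 9.
Prey = 3 if Grass >= 5 else 5  [with Grass=2]  = 5
Deaths = Births*Prey  [with Births=9, Prey=5]  = 45
Without intervention: Prey = 3 if Grass >= 5 else 5  [with Grass=2]  = 5; Births = |Grass - Prey|  [with Grass=2, Prey=5]  = 3; Deaths = Births*Prey  [with Births=3, Prey=5]  = 15.
Change = 45 − 15 = 30.

30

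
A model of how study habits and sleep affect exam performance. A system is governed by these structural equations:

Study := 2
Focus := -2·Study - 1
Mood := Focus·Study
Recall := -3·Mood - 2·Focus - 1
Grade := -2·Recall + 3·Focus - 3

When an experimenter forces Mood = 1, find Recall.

6

The intervention breaks the incoming arrows to Mood: Mood := Focus·Study no longer applies, and Mood = 1.
Focus = -2·Study - 1  [with Study=2]  = -5
Recall = -3·Mood - 2·Focus - 1  [with Mood=1, Focus=-5]  = 6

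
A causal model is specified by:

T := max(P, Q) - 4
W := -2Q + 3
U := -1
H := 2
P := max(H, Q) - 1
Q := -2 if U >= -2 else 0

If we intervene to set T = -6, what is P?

1

do(T=-6) replaces the equation T := max(P, Q) - 4 with the constant T = -6.
Since P is not a descendant of the intervened variable, it is unaffected.
Q = -2 if U >= -2 else 0  [with U=-1]  = -2
P = max(H, Q) - 1  [with H=2, Q=-2]  = 1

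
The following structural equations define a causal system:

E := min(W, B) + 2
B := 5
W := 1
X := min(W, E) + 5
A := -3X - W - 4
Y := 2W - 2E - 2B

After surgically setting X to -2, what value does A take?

1

Under do(X=-2), the mechanism X := min(W, E) + 5 is discarded; X is fixed at -2.
A = -3X - W - 4  [with X=-2, W=1]  = 1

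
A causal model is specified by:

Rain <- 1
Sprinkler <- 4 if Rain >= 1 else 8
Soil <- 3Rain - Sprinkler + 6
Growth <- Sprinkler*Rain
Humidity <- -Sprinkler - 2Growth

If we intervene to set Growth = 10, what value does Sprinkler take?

4

The intervention breaks the incoming arrows to Growth: Growth <- Sprinkler*Rain no longer applies, and Growth = 10.
Since Sprinkler is not a descendant of the intervened variable, it is unaffected.
Sprinkler = 4 if Rain >= 1 else 8  [with Rain=1]  = 4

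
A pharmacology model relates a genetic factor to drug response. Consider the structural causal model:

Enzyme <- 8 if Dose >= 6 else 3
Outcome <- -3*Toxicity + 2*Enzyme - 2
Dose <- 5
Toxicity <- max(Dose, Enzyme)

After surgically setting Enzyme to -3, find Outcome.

Under do(Enzyme=-3), the mechanism Enzyme <- 8 if Dose >= 6 else 3 is discarded; Enzyme is fixed at -3.
Toxicity = max(Dose, Enzyme)  [with Dose=5, Enzyme=-3]  = 5
Outcome = -3*Toxicity + 2*Enzyme - 2  [with Toxicity=5, Enzyme=-3]  = -23

-23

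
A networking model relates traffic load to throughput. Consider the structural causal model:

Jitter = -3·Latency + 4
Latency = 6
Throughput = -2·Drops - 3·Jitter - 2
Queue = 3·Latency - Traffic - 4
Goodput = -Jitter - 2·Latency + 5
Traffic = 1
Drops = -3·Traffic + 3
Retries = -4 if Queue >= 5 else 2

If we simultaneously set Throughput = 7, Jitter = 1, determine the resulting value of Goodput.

-8

Under do(Throughput = 7, Jitter = 1), each intervened variable's structural equation is replaced by its fixed value.
Goodput = -Jitter - 2·Latency + 5  [with Jitter=1, Latency=6]  = -8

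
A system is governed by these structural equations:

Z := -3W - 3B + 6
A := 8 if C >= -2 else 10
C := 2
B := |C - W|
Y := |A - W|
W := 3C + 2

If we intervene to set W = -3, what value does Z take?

do(W=-3) replaces the equation W := 3C + 2 with the constant W = -3.
B = |C - W|  [with C=2, W=-3]  = 5
Z = -3W - 3B + 6  [with W=-3, B=5]  = 0

0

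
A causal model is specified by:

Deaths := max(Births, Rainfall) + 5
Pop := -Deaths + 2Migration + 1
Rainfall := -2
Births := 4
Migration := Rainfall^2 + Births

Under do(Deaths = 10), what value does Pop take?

7

do(Deaths=10) replaces the equation Deaths := max(Births, Rainfall) + 5 with the constant Deaths = 10.
Migration = Rainfall^2 + Births  [with Rainfall=-2, Births=4]  = 8
Pop = -Deaths + 2Migration + 1  [with Deaths=10, Migration=8]  = 7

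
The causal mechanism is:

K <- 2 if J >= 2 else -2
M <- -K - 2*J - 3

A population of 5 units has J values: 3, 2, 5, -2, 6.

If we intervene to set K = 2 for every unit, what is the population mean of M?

Every unit gets K=2 under the intervention. M values become -11, -9, -15, -1, -17; E[M|do(K=2)] = -10.6.

-10.6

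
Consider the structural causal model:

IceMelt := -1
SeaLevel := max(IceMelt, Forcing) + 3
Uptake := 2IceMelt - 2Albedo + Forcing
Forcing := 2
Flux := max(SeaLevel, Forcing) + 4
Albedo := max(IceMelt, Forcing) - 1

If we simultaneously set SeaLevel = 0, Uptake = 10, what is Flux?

6

Setting SeaLevel = 0, Uptake = 10 by intervention discards those variables' equations.
Flux = max(SeaLevel, Forcing) + 4  [with SeaLevel=0, Forcing=2]  = 6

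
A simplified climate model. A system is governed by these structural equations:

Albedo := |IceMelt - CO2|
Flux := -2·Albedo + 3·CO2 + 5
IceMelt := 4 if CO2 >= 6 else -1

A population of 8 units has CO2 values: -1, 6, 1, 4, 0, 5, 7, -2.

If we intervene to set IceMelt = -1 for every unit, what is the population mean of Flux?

Under do(IceMelt=-1), IceMelt's equation is replaced by IceMelt=-1 for every unit. Per-unit Flux: 2, 9, 4, 7, 3, 8, 10, -3. Mean = 5.

5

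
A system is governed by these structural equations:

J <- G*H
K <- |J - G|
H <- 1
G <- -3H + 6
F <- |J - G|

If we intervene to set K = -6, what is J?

Under do(K=-6), the mechanism K <- |J - G| is discarded; K is fixed at -6.
Since J is not a descendant of the intervened variable, it is unaffected.
G = -3H + 6  [with H=1]  = 3
J = G*H  [with G=3, H=1]  = 3

3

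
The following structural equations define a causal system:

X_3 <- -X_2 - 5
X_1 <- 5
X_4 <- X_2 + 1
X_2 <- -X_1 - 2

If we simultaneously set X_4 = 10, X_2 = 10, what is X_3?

-15

Setting X_4 = 10, X_2 = 10 by intervention discards those variables' equations.
X_3 = -X_2 - 5  [with X_2=10]  = -15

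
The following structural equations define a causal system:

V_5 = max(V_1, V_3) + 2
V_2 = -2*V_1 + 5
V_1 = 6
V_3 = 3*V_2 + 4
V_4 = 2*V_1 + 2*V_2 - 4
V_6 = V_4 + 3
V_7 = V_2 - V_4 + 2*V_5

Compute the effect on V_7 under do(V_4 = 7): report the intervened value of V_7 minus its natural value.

-13

The intervention breaks the incoming arrows to V_4: V_4 = 2*V_1 + 2*V_2 - 4 no longer applies, and V_4 = 7.
V_2 = -2*V_1 + 5  [with V_1=6]  = -7
V_3 = 3*V_2 + 4  [with V_2=-7]  = -17
V_5 = max(V_1, V_3) + 2  [with V_1=6, V_3=-17]  = 8
V_7 = V_2 - V_4 + 2*V_5  [with V_2=-7, V_4=7, V_5=8]  = 2
Without intervention: V_2 = -2*V_1 + 5  [with V_1=6]  = -7; V_3 = 3*V_2 + 4  [with V_2=-7]  = -17; V_4 = 2*V_1 + 2*V_2 - 4  [with V_1=6, V_2=-7]  = -6; V_5 = max(V_1, V_3) + 2  [with V_1=6, V_3=-17]  = 8; V_7 = V_2 - V_4 + 2*V_5  [with V_2=-7, V_4=-6, V_5=8]  = 15.
Change = 2 − 15 = -13.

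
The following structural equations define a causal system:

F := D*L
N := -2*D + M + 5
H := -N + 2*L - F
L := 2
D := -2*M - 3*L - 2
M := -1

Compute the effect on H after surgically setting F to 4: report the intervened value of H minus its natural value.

The intervention breaks the incoming arrows to F: F := D*L no longer applies, and F = 4.
D = -2*M - 3*L - 2  [with M=-1, L=2]  = -6
N = -2*D + M + 5  [with D=-6, M=-1]  = 16
H = -N + 2*L - F  [with N=16, L=2, F=4]  = -16
Without intervention: D = -2*M - 3*L - 2  [with M=-1, L=2]  = -6; N = -2*D + M + 5  [with D=-6, M=-1]  = 16; F = D*L  [with D=-6, L=2]  = -12; H = -N + 2*L - F  [with N=16, L=2, F=-12]  = 0.
Change = -16 − 0 = -16.

-16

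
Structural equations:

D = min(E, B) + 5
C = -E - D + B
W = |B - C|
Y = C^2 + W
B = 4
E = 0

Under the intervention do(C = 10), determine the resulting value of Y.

106

Under do(C=10), the mechanism C = -E - D + B is discarded; C is fixed at 10.
W = |B - C|  [with B=4, C=10]  = 6
Y = C^2 + W  [with C=10, W=6]  = 106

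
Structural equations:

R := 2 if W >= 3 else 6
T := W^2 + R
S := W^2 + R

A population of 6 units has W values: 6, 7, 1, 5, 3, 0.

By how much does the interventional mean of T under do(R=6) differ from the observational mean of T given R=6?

The intervention sets R=6 in all 6 units regardless of W. Recomputing T per unit gives 42, 55, 7, 31, 15, 6; average 26.
Observing R=6 restricts to units where R's equation naturally yields 6: W ∈ {1, 0}. In that subpopulation T = 7, 6, mean 6.5.
Difference = 26 − 6.5 = 19.5.

19.5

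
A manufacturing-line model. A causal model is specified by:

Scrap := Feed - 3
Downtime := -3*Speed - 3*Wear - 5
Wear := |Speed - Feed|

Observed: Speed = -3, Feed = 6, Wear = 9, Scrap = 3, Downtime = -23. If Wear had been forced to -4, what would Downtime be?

do(Wear=-4) replaces the equation Wear := |Speed - Feed| with the constant Wear = -4.
Downtime = -3*Speed - 3*Wear - 5  [with Speed=-3, Wear=-4]  = 16

16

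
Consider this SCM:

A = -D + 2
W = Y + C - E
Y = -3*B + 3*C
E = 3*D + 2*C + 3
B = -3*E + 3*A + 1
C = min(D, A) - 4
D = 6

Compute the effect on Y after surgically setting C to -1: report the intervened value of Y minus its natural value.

The intervention breaks the incoming arrows to C: C = min(D, A) - 4 no longer applies, and C = -1.
A = -D + 2  [with D=6]  = -4
E = 3*D + 2*C + 3  [with D=6, C=-1]  = 19
B = -3*E + 3*A + 1  [with E=19, A=-4]  = -68
Y = -3*B + 3*C  [with B=-68, C=-1]  = 201
Without intervention: A = -D + 2  [with D=6]  = -4; C = min(D, A) - 4  [with D=6, A=-4]  = -8; E = 3*D + 2*C + 3  [with D=6, C=-8]  = 5; B = -3*E + 3*A + 1  [with E=5, A=-4]  = -26; Y = -3*B + 3*C  [with B=-26, C=-8]  = 54.
Change = 201 − 54 = 147.

147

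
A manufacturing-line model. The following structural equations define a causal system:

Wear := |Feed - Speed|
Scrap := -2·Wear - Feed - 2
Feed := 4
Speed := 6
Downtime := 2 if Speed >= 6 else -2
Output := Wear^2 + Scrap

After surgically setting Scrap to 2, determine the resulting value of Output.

Intervening sets Scrap = 2 and removes its equation (Scrap := -2·Wear - Feed - 2).
Wear = |Feed - Speed|  [with Feed=4, Speed=6]  = 2
Output = Wear^2 + Scrap  [with Wear=2, Scrap=2]  = 6

6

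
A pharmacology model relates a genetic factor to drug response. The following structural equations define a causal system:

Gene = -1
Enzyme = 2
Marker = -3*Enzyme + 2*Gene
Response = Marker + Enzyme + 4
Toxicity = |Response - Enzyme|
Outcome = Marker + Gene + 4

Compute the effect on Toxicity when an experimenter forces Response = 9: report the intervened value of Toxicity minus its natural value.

3

Intervening sets Response = 9 and removes its equation (Response = Marker + Enzyme + 4).
Toxicity = |Response - Enzyme|  [with Response=9, Enzyme=2]  = 7
Without intervention: Marker = -3*Enzyme + 2*Gene  [with Enzyme=2, Gene=-1]  = -8; Response = Marker + Enzyme + 4  [with Marker=-8, Enzyme=2]  = -2; Toxicity = |Response - Enzyme|  [with Response=-2, Enzyme=2]  = 4.
Change = 7 − 4 = 3.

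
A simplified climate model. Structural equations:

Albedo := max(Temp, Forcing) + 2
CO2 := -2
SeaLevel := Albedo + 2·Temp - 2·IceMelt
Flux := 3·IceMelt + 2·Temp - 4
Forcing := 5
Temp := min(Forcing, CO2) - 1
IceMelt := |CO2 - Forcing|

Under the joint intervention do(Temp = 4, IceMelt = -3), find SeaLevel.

Setting Temp = 4, IceMelt = -3 by intervention discards those variables' equations.
Albedo = max(Temp, Forcing) + 2  [with Temp=4, Forcing=5]  = 7
SeaLevel = Albedo + 2·Temp - 2·IceMelt  [with Albedo=7, Temp=4, IceMelt=-3]  = 21

21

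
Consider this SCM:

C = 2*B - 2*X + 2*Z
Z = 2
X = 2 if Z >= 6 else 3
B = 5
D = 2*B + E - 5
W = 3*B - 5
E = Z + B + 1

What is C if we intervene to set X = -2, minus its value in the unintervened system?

The intervention breaks the incoming arrows to X: X = 2 if Z >= 6 else 3 no longer applies, and X = -2.
C = 2*B - 2*X + 2*Z  [with B=5, X=-2, Z=2]  = 18
Without intervention: X = 2 if Z >= 6 else 3  [with Z=2]  = 3; C = 2*B - 2*X + 2*Z  [with B=5, X=3, Z=2]  = 8.
Change = 18 − 8 = 10.

10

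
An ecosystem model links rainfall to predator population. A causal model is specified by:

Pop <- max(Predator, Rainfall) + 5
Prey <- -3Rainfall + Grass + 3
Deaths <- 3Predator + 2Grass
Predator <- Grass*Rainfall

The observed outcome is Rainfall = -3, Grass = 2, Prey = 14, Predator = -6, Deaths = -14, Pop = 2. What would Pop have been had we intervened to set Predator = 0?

5

Under do(Predator=0), the mechanism Predator <- Grass*Rainfall is discarded; Predator is fixed at 0.
Pop = max(Predator, Rainfall) + 5  [with Predator=0, Rainfall=-3]  = 5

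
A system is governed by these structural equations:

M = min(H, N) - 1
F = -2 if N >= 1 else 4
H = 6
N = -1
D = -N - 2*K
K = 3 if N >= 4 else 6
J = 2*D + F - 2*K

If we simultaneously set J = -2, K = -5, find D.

Setting J = -2, K = -5 by intervention discards those variables' equations.
D = -N - 2*K  [with N=-1, K=-5]  = 11

11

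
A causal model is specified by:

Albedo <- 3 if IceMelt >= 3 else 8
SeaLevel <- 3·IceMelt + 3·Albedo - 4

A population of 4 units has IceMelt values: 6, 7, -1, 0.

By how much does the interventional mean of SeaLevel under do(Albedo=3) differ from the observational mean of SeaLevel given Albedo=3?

Every unit gets Albedo=3 under the intervention. SeaLevel values become 23, 26, 2, 5; E[SeaLevel|do(Albedo=3)] = 14.
Observing Albedo=3 restricts to units where Albedo's equation naturally yields 3: IceMelt ∈ {6, 7}. In that subpopulation SeaLevel = 23, 26, mean 24.5.
Difference = 14 − 24.5 = -10.5.

-10.5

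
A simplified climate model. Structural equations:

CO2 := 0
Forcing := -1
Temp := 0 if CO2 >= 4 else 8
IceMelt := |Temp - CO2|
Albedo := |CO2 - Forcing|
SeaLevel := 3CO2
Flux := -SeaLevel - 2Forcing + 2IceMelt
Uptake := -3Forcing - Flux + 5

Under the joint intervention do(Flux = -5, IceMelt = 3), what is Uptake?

13

The joint intervention fixes Flux = -5, IceMelt = 3, removing each variable's own equation.
Uptake = -3Forcing - Flux + 5  [with Forcing=-1, Flux=-5]  = 13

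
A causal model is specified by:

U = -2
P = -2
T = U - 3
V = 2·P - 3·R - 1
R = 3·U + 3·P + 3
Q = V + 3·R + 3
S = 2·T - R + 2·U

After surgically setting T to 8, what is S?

21

Intervening sets T = 8 and removes its equation (T = U - 3).
R = 3·U + 3·P + 3  [with U=-2, P=-2]  = -9
S = 2·T - R + 2·U  [with T=8, R=-9, U=-2]  = 21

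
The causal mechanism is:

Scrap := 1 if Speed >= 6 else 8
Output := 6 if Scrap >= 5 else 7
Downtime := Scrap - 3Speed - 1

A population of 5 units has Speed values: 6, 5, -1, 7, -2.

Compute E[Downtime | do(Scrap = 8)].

Under do(Scrap=8), Scrap's equation is replaced by Scrap=8 for every unit. Per-unit Downtime: -11, -8, 10, -14, 13. Mean = -2.

-2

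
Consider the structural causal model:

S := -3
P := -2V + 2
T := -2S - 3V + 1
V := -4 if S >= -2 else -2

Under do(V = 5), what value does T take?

The intervention breaks the incoming arrows to V: V := -4 if S >= -2 else -2 no longer applies, and V = 5.
T = -2S - 3V + 1  [with S=-3, V=5]  = -8

-8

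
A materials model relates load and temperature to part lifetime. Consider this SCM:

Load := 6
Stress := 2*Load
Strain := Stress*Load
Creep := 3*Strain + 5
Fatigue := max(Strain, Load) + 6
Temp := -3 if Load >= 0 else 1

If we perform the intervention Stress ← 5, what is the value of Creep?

do(Stress=5) replaces the equation Stress := 2*Load with the constant Stress = 5.
Strain = Stress*Load  [with Stress=5, Load=6]  = 30
Creep = 3*Strain + 5  [with Strain=30]  = 95

95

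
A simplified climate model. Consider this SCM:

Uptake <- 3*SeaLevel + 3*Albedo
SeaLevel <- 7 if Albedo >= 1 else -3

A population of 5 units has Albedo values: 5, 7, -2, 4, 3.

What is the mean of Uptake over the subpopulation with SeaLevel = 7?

35.25

Conditioning on SeaLevel=7 selects the 4 unit(s) with Albedo ∈ {5, 7, 4, 3}. Their Uptake values: 36, 42, 33, 30. Mean = 35.25.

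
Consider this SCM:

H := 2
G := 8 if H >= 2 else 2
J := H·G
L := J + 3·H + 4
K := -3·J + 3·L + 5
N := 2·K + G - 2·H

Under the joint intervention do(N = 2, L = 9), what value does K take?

-16

Setting N = 2, L = 9 by intervention discards those variables' equations.
G = 8 if H >= 2 else 2  [with H=2]  = 8
J = H·G  [with H=2, G=8]  = 16
K = -3·J + 3·L + 5  [with J=16, L=9]  = -16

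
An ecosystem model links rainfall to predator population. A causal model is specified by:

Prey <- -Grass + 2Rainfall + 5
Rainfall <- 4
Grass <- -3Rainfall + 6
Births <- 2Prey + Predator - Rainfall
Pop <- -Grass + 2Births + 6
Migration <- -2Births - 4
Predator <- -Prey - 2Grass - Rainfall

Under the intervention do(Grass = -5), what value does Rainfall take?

4

Under do(Grass=-5), the mechanism Grass <- -3Rainfall + 6 is discarded; Grass is fixed at -5.
Rainfall is not downstream of the intervention, so its value is determined by the original equations.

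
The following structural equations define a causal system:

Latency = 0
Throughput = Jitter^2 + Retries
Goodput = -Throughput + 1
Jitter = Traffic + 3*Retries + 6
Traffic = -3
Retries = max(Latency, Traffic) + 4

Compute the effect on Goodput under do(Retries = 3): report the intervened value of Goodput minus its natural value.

The intervention breaks the incoming arrows to Retries: Retries = max(Latency, Traffic) + 4 no longer applies, and Retries = 3.
Jitter = Traffic + 3*Retries + 6  [with Traffic=-3, Retries=3]  = 12
Throughput = Jitter^2 + Retries  [with Jitter=12, Retries=3]  = 147
Goodput = -Throughput + 1  [with Throughput=147]  = -146
Without intervention: Retries = max(Latency, Traffic) + 4  [with Latency=0, Traffic=-3]  = 4; Jitter = Traffic + 3*Retries + 6  [with Traffic=-3, Retries=4]  = 15; Throughput = Jitter^2 + Retries  [with Jitter=15, Retries=4]  = 229; Goodput = -Throughput + 1  [with Throughput=229]  = -228.
Change = -146 − (-228) = 82.

82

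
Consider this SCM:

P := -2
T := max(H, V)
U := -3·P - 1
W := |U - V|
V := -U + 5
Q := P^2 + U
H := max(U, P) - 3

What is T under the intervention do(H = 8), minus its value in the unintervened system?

6

The intervention breaks the incoming arrows to H: H := max(U, P) - 3 no longer applies, and H = 8.
U = -3·P - 1  [with P=-2]  = 5
V = -U + 5  [with U=5]  = 0
T = max(H, V)  [with H=8, V=0]  = 8
Without intervention: U = -3·P - 1  [with P=-2]  = 5; H = max(U, P) - 3  [with U=5, P=-2]  = 2; V = -U + 5  [with U=5]  = 0; T = max(H, V)  [with H=2, V=0]  = 2.
Change = 8 − 2 = 6.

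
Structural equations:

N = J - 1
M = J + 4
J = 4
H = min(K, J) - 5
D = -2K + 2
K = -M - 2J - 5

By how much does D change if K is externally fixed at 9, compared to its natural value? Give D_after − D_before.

-60

The intervention breaks the incoming arrows to K: K = -M - 2J - 5 no longer applies, and K = 9.
D = -2K + 2  [with K=9]  = -16
Without intervention: M = J + 4  [with J=4]  = 8; K = -M - 2J - 5  [with M=8, J=4]  = -21; D = -2K + 2  [with K=-21]  = 44.
Change = -16 − 44 = -60.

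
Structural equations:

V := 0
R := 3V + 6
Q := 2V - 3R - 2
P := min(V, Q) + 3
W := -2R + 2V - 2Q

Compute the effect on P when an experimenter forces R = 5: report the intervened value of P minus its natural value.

3

Under do(R=5), the mechanism R := 3V + 6 is discarded; R is fixed at 5.
Q = 2V - 3R - 2  [with V=0, R=5]  = -17
P = min(V, Q) + 3  [with V=0, Q=-17]  = -14
Without intervention: R = 3V + 6  [with V=0]  = 6; Q = 2V - 3R - 2  [with V=0, R=6]  = -20; P = min(V, Q) + 3  [with V=0, Q=-20]  = -17.
Change = -14 − (-17) = 3.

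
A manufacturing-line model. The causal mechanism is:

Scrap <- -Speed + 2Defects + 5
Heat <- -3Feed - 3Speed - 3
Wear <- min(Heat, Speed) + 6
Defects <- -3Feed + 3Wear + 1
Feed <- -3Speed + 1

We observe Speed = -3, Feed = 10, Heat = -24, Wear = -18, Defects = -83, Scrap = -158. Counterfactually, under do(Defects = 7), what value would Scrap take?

The intervention breaks the incoming arrows to Defects: Defects <- -3Feed + 3Wear + 1 no longer applies, and Defects = 7.
Scrap = -Speed + 2Defects + 5  [with Speed=-3, Defects=7]  = 22

22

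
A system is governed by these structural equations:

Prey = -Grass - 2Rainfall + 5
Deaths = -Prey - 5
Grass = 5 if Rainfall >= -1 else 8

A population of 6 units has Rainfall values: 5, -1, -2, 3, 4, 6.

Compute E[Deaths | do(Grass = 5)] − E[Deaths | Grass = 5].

Under do(Grass=5), Grass's equation is replaced by Grass=5 for every unit. Per-unit Deaths: 5, -7, -9, 1, 3, 7. Mean = 0.
Conditioning on Grass=5 selects the 5 unit(s) with Rainfall ∈ {5, -1, 3, 4, 6}. Their Deaths values: 5, -7, 1, 3, 7. Mean = 1.8.
Difference = 0 − 1.8 = -1.8.

-1.8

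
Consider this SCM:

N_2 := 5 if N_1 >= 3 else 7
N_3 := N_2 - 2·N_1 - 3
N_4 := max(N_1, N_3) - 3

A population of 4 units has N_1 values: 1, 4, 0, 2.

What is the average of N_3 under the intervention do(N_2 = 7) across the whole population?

Under do(N_2=7), N_2's equation is replaced by N_2=7 for every unit. Per-unit N_3: 2, -4, 4, 0. Mean = 0.5.

0.5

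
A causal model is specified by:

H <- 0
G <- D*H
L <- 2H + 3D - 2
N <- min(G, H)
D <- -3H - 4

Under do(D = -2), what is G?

The intervention breaks the incoming arrows to D: D <- -3H - 4 no longer applies, and D = -2.
G = D*H  [with D=-2, H=0]  = 0

0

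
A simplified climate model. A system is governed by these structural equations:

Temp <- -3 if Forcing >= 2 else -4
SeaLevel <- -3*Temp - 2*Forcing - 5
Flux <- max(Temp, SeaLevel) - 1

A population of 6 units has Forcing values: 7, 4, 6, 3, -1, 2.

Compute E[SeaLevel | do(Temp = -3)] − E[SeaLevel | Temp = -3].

The intervention sets Temp=-3 in all 6 units regardless of Forcing. Recomputing SeaLevel per unit gives -10, -4, -8, -2, 6, 0; average -3.
Observing Temp=-3 restricts to units where Temp's equation naturally yields -3: Forcing ∈ {7, 4, 6, 3, 2}. In that subpopulation SeaLevel = -10, -4, -8, -2, 0, mean -4.8.
Difference = -3 − (-4.8) = 1.8.

1.8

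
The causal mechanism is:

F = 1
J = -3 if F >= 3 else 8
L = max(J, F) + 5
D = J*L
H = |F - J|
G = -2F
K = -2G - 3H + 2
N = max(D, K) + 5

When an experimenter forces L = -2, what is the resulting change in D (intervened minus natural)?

The intervention breaks the incoming arrows to L: L = max(J, F) + 5 no longer applies, and L = -2.
J = -3 if F >= 3 else 8  [with F=1]  = 8
D = J*L  [with J=8, L=-2]  = -16
Without intervention: J = -3 if F >= 3 else 8  [with F=1]  = 8; L = max(J, F) + 5  [with J=8, F=1]  = 13; D = J*L  [with J=8, L=13]  = 104.
Change = -16 − 104 = -120.

-120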